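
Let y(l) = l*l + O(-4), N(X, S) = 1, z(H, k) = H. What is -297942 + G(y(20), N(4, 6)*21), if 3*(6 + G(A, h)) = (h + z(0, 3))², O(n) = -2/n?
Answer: -297801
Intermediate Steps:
y(l) = ½ + l² (y(l) = l*l - 2/(-4) = l² - 2*(-¼) = l² + ½ = ½ + l²)
G(A, h) = -6 + h²/3 (G(A, h) = -6 + (h + 0)²/3 = -6 + h²/3)
-297942 + G(y(20), N(4, 6)*21) = -297942 + (-6 + (1*21)²/3) = -297942 + (-6 + (⅓)*21²) = -297942 + (-6 + (⅓)*441) = -297942 + (-6 + 147) = -297942 + 141 = -297801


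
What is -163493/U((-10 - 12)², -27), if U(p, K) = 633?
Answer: -163493/633 ≈ -258.28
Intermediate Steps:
-163493/U((-10 - 12)², -27) = -163493/633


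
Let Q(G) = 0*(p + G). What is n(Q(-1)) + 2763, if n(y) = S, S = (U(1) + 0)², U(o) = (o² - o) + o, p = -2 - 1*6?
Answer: 2764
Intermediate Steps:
p = -8 (p = -2 - 6 = -8)
Q(G) = 0 (Q(G) = 0*(-8 + G) = 0)
U(o) = o²
S = 1 (S = (1² + 0)² = (1 + 0)² = 1² = 1)
n(y) = 1
n(Q(-1)) + 2763 = 1 + 2763 = 2764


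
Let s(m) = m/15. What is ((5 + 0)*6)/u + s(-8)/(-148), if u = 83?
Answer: 16816/46065 ≈ 0.36505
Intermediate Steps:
s(m) = m/15 (s(m) = m*(1/15) = m/15)
((5 + 0)*6)/u + s(-8)/(-148) = ((5 + 0)*6)/83 + ((1/15)*(-8))/(-148) = (5*6)*(1/83) - 8/15*(-1/148) = 30*(1/83) + 2/555 = 30/83 + 2/555 = 16816/46065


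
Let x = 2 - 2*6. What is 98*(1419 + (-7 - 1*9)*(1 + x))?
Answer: 153174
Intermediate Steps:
x = -10 (x = 2 - 12 = -10)
98*(1419 + (-7 - 1*9)*(1 + x)) = 98*(1419 + (-7 - 1*9)*(1 - 10)) = 98*(1419 + (-7 - 9)*(-9)) = 98*(1419 - 16*(-9)) = 98*(1419 + 144) = 98*1563 = 153174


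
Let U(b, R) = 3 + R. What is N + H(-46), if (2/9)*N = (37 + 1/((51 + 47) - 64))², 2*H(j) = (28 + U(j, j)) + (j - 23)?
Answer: 14168625/2312 ≈ 6128.3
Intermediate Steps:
H(j) = 4 + j (H(j) = ((28 + (3 + j)) + (j - 23))/2 = ((31 + j) + (-23 + j))/2 = (8 + 2*j)/2 = 4 + j)
N = 14265729/2312 (N = 9*(37 + 1/((51 + 47) - 64))²/2 = 9*(37 + 1/(98 - 64))²/2 = 9*(37 + 1/34)²/2 = 9*(1259/34)²/2 = (9/2)*(1585081/1156) = 14265729/2312 ≈ 6170.3)
N + H(-46) = 14265729/2312 + (4 - 46) = 14265729/2312 - 42 = 14168625/2312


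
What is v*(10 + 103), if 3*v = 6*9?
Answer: 2034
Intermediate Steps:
v = 18 (v = (6*9)/3 = (1/3)*54 = 18)
v*(10 + 103) = 18*(10 + 103) = 18*113 = 2034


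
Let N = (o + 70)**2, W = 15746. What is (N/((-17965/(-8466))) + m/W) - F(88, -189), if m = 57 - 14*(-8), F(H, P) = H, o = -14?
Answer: 393156344261/282876890 ≈ 1389.8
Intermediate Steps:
N = 3136 (N = (-14 + 70)**2 = 56**2 = 3136)
m = 169 (m = 57 + 112 = 169)
(N/((-17965/(-8466))) + m/W) - F(88, -189) = (3136/((-17965/(-8466))) + 169/15746) - 1*88 = (3136/((-17965*(-1/8466))) + 169*(1/15746)) - 88 = (3136/(17965/8466) + 169/15746) - 88 = (3136*(8466/17965) + 169/15746) - 88 = (26549376/17965 + 169/15746) - 88 = 418049510581/282876890 - 88 = 393156344261/282876890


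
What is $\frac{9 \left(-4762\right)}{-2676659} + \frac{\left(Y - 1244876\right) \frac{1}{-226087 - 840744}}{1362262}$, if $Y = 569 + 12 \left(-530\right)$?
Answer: $\frac{5662638345456639}{353636131143970618} \approx 0.016013$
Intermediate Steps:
$Y = -5791$ ($Y = 569 - 6360 = -5791$)
$\frac{9 \left(-4762\right)}{-2676659} + \frac{\left(Y - 1244876\right) \frac{1}{-226087 - 840744}}{1362262} = \frac{9 \left(-4762\right)}{-2676659} + \frac{\left(-5791 - 1244876\right) \frac{1}{-226087 - 840744}}{1362262} = \left(-42858\right) \left(- \frac{1}{2676659}\right) + - \frac{1250667}{-1066831} \cdot \frac{1}{1362262} = \frac{42858}{2676659} + \left(-1250667\right) \left(- \frac{1}{1066831}\right) \frac{1}{1362262} = \frac{42858}{2676659} + \frac{1250667}{1066831} \cdot \frac{1}{1362262} = \frac{42858}{2676659} + \frac{113697}{132118484702} = \frac{5662638345456639}{353636131143970618}$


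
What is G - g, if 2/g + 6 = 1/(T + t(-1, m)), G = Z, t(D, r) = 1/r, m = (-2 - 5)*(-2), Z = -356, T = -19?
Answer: -285247/802 ≈ -355.67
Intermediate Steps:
m = 14 (m = -7*(-2) = 14)
G = -356
g = -265/802 (g = 2/(-6 + 1/(-19 + 1/14)) = 2/(-6 + 1/(-265/14)) = 2/(-6 - 14/265) = 2/(-1604/265) = 2*(-265/1604) = -265/802 ≈ -0.33042)
G - g = -356 - 1*(-265/802) = -356 + 265/802 = -285247/802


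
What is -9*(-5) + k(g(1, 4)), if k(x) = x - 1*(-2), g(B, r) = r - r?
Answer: 47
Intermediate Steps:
g(B, r) = 0
k(x) = 2 + x (k(x) = x + 2 = 2 + x)
-9*(-5) + k(g(1, 4)) = -9*(-5) + (2 + 0) = 45 + 2 = 47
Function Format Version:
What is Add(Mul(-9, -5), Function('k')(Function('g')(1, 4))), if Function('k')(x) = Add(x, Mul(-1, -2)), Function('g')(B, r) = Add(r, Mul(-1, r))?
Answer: 47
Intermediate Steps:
Function('g')(B, r) = 0
Function('k')(x) = Add(2, x) (Function('k')(x) = Add(x, 2) = Add(2, x))
Add(Mul(-9, -5), Function('k')(Function('g')(1, 4))) = Add(Mul(-9, -5), Add(2, 0)) = Add(45, 2) = 47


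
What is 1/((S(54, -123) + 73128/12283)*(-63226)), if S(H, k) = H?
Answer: -12283/46560258660 ≈ -2.6381e-7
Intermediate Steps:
1/((S(54, -123) + 73128/12283)*(-63226)) = 1/((54 + 73128/12283)*(-63226)) = -1/63226/(54 + 73128*(1/12283)) = -1/63226/(54 + 73128/12283) = -1/63226/(736410/12283) = (12283/736410)*(-1/63226) = -12283/46560258660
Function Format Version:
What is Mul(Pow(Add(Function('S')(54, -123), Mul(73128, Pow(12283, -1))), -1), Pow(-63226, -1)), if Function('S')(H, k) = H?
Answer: Rational(-12283, 46560258660) ≈ -2.6381e-7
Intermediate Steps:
Mul(Pow(Add(Function('S')(54, -123), Mul(73128, Pow(12283, -1))), -1), Pow(-63226, -1)) = Mul(Pow(Add(54, Mul(73128, Pow(12283, -1))), -1), Pow(-63226, -1)) = Mul(Pow(Add(54, Mul(73128, Rational(1, 12283))), -1), Rational(-1, 63226)) = Mul(Pow(Add(54, Rational(73128, 12283)), -1), Rational(-1, 63226)) = Mul(Pow(Rational(736410, 12283), -1), Rational(-1, 63226)) = Mul(Rational(12283, 736410), Rational(-1, 63226)) = Rational(-12283, 46560258660)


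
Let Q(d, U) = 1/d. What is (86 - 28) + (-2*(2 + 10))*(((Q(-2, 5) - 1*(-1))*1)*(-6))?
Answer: 130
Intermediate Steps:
(86 - 28) + (-2*(2 + 10))*(((Q(-2, 5) - 1*(-1))*1)*(-6)) = (86 - 28) + (-2*(2 + 10))*(((1/(-2) - 1*(-1))*1)*(-6)) = 58 + (-2*12)*(((-½ + 1)*1)*(-6)) = 58 - 24*(½)*1*(-6) = 58 - 12*(-6) = 58 - 24*(-3) = 58 + 72 = 130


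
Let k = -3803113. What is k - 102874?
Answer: -3905987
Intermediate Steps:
k - 102874 = -3803113 - 102874 = -3905987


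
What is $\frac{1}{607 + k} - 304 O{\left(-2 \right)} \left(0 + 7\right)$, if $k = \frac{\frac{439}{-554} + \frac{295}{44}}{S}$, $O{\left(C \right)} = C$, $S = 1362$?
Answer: $\frac{14294925048200}{3358768683} \approx 4256.0$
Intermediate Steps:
$k = \frac{24019}{5533352}$ ($k = \frac{\frac{439}{-554} + \frac{295}{44}}{1362} = \left(439 \left(- \frac{1}{554}\right) + 295 \cdot \frac{1}{44}\right) \frac{1}{1362} = \left(- \frac{439}{554} + \frac{295}{44}\right) \frac{1}{1362} = \frac{72057}{12188} \cdot \frac{1}{1362} = \frac{24019}{5533352} \approx 0.0043408$)
$\frac{1}{607 + k} - 304 O{\left(-2 \right)} \left(0 + 7\right) = \frac{1}{607 + \frac{24019}{5533352}} - 304 \left(- 2 \left(0 + 7\right)\right) = \frac{1}{\frac{3358768683}{5533352}} - 304 \left(\left(-2\right) 7\right) = \frac{5533352}{3358768683} - -4256 = \frac{5533352}{3358768683} + 4256 = \frac{14294925048200}{3358768683}$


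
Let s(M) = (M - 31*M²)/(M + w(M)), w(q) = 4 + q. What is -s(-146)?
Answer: -36719/16 ≈ -2294.9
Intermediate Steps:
s(M) = (M - 31*M²)/(4 + 2*M) (s(M) = (M - 31*M²)/(M + (4 + M)) = (M - 31*M²)/(4 + 2*M))
-s(-146) = -(-146)*(1 - 31*(-146))/(2*(2 - 146)) = -(-146)*(1 + 4526)/(2*(-144)) = -(-146)*(-1)*4527/(2*144) = -1*36719/16 = -36719/16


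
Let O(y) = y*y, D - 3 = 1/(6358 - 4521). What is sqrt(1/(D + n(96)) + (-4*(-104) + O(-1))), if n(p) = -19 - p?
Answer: sqrt(17651307964542)/205743 ≈ 20.420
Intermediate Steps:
D = 5512/1837 (D = 3 + 1/(6358 - 4521) = 3 + 1/1837 = 5512/1837 ≈ 3.0005)
O(y) = y**2
sqrt(1/(D + n(96)) + (-4*(-104) + O(-1))) = sqrt(1/(5512/1837 + (-19 - 1*96)) + (-4*(-104) + (-1)**2)) = sqrt(1/(5512/1837 + (-19 - 96)) + (416 + 1)) = sqrt(1/(5512/1837 - 115) + 417) = sqrt(1/(-205743/1837) + 417) = sqrt(-1837/205743 + 417) = sqrt(85792994/205743) = sqrt(17651307964542)/205743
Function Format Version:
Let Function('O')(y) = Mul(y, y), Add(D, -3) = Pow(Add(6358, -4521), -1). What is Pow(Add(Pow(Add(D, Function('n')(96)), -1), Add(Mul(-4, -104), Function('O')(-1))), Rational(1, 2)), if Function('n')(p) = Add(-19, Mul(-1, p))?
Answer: Mul(Rational(1, 205743), Pow(17651307964542, Rational(1, 2))) ≈ 20.420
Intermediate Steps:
D = Rational(5512, 1837) (D = Add(3, Pow(Add(6358, -4521), -1)) = Add(3, Pow(1837, -1)) = Add(3, Rational(1, 1837)) = Rational(5512, 1837) ≈ 3.0005)
Function('O')(y) = Pow(y, 2)
Pow(Add(Pow(Add(D, Function('n')(96)), -1), Add(Mul(-4, -104), Function('O')(-1))), Rational(1, 2)) = Pow(Add(Pow(Add(Rational(5512, 1837), Add(-19, Mul(-1, 96))), -1), Add(Mul(-4, -104), Pow(-1, 2))), Rational(1, 2)) = Pow(Add(Pow(Add(Rational(5512, 1837), Add(-19, -96)), -1), Add(416, 1)), Rational(1, 2)) = Pow(Add(Pow(Add(Rational(5512, 1837), -115), -1), 417), Rational(1, 2)) = Pow(Add(Pow(Rational(-205743, 1837), -1), 417), Rational(1, 2)) = Pow(Add(Rational(-1837, 205743), 417), Rational(1, 2)) = Pow(Rational(85792994, 205743), Rational(1, 2)) = Mul(Rational(1, 205743), Pow(17651307964542, Rational(1, 2)))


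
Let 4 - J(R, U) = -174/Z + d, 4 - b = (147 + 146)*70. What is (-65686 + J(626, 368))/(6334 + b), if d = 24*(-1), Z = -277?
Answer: 1515620/327137 ≈ 4.6330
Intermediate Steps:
d = -24
b = -20506 (b = 4 - (147 + 146)*70 = 4 - 293*70 = 4 - 1*20510 = 4 - 20510 = -20506)
J(R, U) = 7582/277 (J(R, U) = 4 - (-174/(-277) - 24) = 4 - (-174*(-1/277) - 24) = 4 - (174/277 - 24) = 4 - 1*(-6474/277) = 4 + 6474/277 = 7582/277)
(-65686 + J(626, 368))/(6334 + b) = (-65686 + 7582/277)/(6334 - 20506) = -18187440/277/(-14172) = -18187440/277*(-1/14172) = 1515620/327137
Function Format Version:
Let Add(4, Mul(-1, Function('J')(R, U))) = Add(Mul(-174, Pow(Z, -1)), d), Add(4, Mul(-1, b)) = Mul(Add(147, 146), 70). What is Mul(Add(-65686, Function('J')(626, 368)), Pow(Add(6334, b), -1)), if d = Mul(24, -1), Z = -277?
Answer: Rational(1515620, 327137) ≈ 4.6330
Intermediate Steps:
d = -24
b = -20506 (b = Add(4, Mul(-1, Mul(Add(147, 146), 70))) = Add(4, Mul(-1, Mul(293, 70))) = Add(4, Mul(-1, 20510)) = Add(4, -20510) = -20506)
Function('J')(R, U) = Rational(7582, 277) (Function('J')(R, U) = Add(4, Mul(-1, Add(Mul(-174, Pow(-277, -1)), -24))) = Add(4, Mul(-1, Add(Mul(-174, Rational(-1, 277)), -24))) = Add(4, Mul(-1, Add(Rational(174, 277), -24))) = Add(4, Mul(-1, Rational(-6474, 277))) = Add(4, Rational(6474, 277)) = Rational(7582, 277))
Mul(Add(-65686, Function('J')(626, 368)), Pow(Add(6334, b), -1)) = Mul(Add(-65686, Rational(7582, 277)), Pow(Add(6334, -20506), -1)) = Mul(Rational(-18187440, 277), Pow(-14172, -1)) = Mul(Rational(-18187440, 277), Rational(-1, 14172)) = Rational(1515620, 327137)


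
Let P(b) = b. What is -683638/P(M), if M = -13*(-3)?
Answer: -683638/39 ≈ -17529.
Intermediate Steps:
M = 39
-683638/P(M) = -683638/39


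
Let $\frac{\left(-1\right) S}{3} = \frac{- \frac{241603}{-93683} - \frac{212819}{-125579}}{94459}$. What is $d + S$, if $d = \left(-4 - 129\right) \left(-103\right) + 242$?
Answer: $\frac{15492270688335450441}{1111274000370763} \approx 13941.0$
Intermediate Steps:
$S = - \frac{150833356542}{1111274000370763}$ ($S = - 3 \frac{- \frac{241603}{-93683} - \frac{212819}{-125579}}{94459} = - 3 \left(\left(-241603\right) \left(- \frac{1}{93683}\right) - - \frac{212819}{125579}\right) \frac{1}{94459} = - 3 \left(\frac{241603}{93683} + \frac{212819}{125579}\right) \frac{1}{94459} = - 3 \cdot \frac{50277785514}{11764617457} \cdot \frac{1}{94459} = \left(-3\right) \frac{50277785514}{1111274000370763} = - \frac{150833356542}{1111274000370763} \approx -0.00013573$)
$d = 13941$ ($d = \left(-133\right) \left(-103\right) + 242 = 13699 + 242 = 13941$)
$d + S = 13941 - \frac{150833356542}{1111274000370763} = \frac{15492270688335450441}{1111274000370763}$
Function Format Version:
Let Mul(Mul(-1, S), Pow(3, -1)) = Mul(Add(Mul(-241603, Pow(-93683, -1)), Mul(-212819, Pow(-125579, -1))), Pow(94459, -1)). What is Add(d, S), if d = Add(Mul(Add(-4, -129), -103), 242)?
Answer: Rational(15492270688335450441, 1111274000370763) ≈ 13941.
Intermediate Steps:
S = Rational(-150833356542, 1111274000370763) (S = Mul(-3, Mul(Add(Mul(-241603, Pow(-93683, -1)), Mul(-212819, Pow(-125579, -1))), Pow(94459, -1))) = Mul(-3, Mul(Add(Mul(-241603, Rational(-1, 93683)), Mul(-212819, Rational(-1, 125579))), Rational(1, 94459))) = Mul(-3, Mul(Add(Rational(241603, 93683), Rational(212819, 125579)), Rational(1, 94459))) = Mul(-3, Mul(Rational(50277785514, 11764617457), Rational(1, 94459))) = Mul(-3, Rational(50277785514, 1111274000370763)) = Rational(-150833356542, 1111274000370763) ≈ -0.00013573)
d = 13941 (d = Add(Mul(-133, -103), 242) = Add(13699, 242) = 13941)
Add(d, S) = Add(13941, Rational(-150833356542, 1111274000370763)) = Rational(15492270688335450441, 1111274000370763)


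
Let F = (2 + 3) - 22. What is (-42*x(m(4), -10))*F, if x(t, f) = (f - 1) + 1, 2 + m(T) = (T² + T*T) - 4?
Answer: -7140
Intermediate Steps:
m(T) = -6 + 2*T² (m(T) = -2 + ((T² + T*T) - 4) = -2 + ((T² + T²) - 4) = -2 + (2*T² - 4) = -2 + (-4 + 2*T²) = -6 + 2*T²)
x(t, f) = f (x(t, f) = (-1 + f) + 1 = f)
F = -17 (F = 5 - 22 = -17)
(-42*x(m(4), -10))*F = -42*(-10)*(-17) = 420*(-17) = -7140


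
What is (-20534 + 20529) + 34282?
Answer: 34277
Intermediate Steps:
(-20534 + 20529) + 34282 = -5 + 34282 = 34277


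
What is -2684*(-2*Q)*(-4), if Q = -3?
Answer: 64416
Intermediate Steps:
-2684*(-2*Q)*(-4) = -2684*(-2*(-3))*(-4) = -16104*(-4) = -2684*(-24) = 64416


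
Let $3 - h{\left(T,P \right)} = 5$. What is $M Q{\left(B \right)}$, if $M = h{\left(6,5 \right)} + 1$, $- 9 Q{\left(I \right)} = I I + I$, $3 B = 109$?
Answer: $\frac{12208}{81} \approx 150.72$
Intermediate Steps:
$B = \frac{109}{3}$ ($B = \frac{1}{3} \cdot 109 = \frac{109}{3} \approx 36.333$)
$h{\left(T,P \right)} = -2$ ($h{\left(T,P \right)} = 3 - 5 = -2$)
$Q{\left(I \right)} = - \frac{I}{9} - \frac{I^{2}}{9}$ ($Q{\left(I \right)} = - \frac{I I + I}{9} = - \frac{I^{2} + I}{9} = - \frac{I + I^{2}}{9} = - \frac{I}{9} - \frac{I^{2}}{9}$)
$M = -1$ ($M = -2 + 1 = -1$)
$M Q{\left(B \right)} = - \frac{\left(-1\right) 109 \left(1 + \frac{109}{3}\right)}{9 \cdot 3} = - \frac{\left(-1\right) 109 \cdot 112}{9 \cdot 3 \cdot 3} = \left(-1\right) \left(- \frac{12208}{81}\right) = \frac{12208}{81}$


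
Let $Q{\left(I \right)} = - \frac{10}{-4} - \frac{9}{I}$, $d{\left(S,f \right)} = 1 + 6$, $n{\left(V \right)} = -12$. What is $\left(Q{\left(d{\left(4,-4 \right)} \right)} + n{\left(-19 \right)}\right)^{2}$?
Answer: $\frac{22801}{196} \approx 116.33$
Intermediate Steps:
$d{\left(S,f \right)} = 7$
$Q{\left(I \right)} = \frac{5}{2} - \frac{9}{I}$ ($Q{\left(I \right)} = \left(-10\right) \left(- \frac{1}{4}\right) - \frac{9}{I} = \frac{5}{2} - \frac{9}{I}$)
$\left(Q{\left(d{\left(4,-4 \right)} \right)} + n{\left(-19 \right)}\right)^{2} = \left(\left(\frac{5}{2} - \frac{9}{7}\right) - 12\right)^{2} = \left(\frac{17}{14} - 12\right)^{2} = \left(- \frac{151}{14}\right)^{2} = \frac{22801}{196}$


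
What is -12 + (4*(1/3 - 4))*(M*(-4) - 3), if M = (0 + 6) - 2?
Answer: 800/3 ≈ 266.67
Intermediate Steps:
M = 4 (M = 6 - 2 = 4)
-12 + (4*(1/3 - 4))*(M*(-4) - 3) = -12 + (4*(1/3 - 4))*(4*(-4) - 3) = -12 + (4*(1/3 - 4))*(-16 - 3) = -12 + (4*(-11/3))*(-19) = -12 - 44/3*(-19) = -12 + 836/3 = 800/3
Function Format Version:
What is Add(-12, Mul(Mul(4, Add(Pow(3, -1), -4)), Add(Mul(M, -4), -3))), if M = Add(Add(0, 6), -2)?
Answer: Rational(800, 3) ≈ 266.67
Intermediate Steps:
M = 4 (M = Add(6, -2) = 4)
Add(-12, Mul(Mul(4, Add(Pow(3, -1), -4)), Add(Mul(M, -4), -3))) = Add(-12, Mul(Mul(4, Add(Pow(3, -1), -4)), Add(Mul(4, -4), -3))) = Add(-12, Mul(Mul(4, Add(Rational(1, 3), -4)), Add(-16, -3))) = Add(-12, Mul(Mul(4, Rational(-11, 3)), -19)) = Add(-12, Mul(Rational(-44, 3), -19)) = Add(-12, Rational(836, 3)) = Rational(800, 3)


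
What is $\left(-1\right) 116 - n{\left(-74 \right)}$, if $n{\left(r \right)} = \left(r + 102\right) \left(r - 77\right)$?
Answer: $4112$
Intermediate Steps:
$n{\left(r \right)} = \left(-77 + r\right) \left(102 + r\right)$ ($n{\left(r \right)} = \left(102 + r\right) \left(-77 + r\right) = \left(-77 + r\right) \left(102 + r\right)$)
$\left(-1\right) 116 - n{\left(-74 \right)} = \left(-1\right) 116 - \left(-7854 + \left(-74\right)^{2} + 25 \left(-74\right)\right) = -116 - \left(-7854 + 5476 - 1850\right) = -116 - -4228 = -116 + 4228 = 4112$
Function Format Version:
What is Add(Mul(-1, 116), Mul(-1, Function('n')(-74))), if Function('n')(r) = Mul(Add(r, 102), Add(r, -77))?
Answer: 4112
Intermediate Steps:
Function('n')(r) = Mul(Add(-77, r), Add(102, r)) (Function('n')(r) = Mul(Add(102, r), Add(-77, r)) = Mul(Add(-77, r), Add(102, r)))
Add(Mul(-1, 116), Mul(-1, Function('n')(-74))) = Add(Mul(-1, 116), Mul(-1, Add(-7854, Pow(-74, 2), Mul(25, -74)))) = Add(-116, Mul(-1, Add(-7854, 5476, -1850))) = Add(-116, Mul(-1, -4228)) = Add(-116, 4228) = 4112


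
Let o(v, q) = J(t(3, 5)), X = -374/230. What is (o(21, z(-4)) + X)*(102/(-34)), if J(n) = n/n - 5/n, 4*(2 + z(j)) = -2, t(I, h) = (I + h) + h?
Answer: 4533/1495 ≈ 3.0321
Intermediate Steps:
t(I, h) = I + 2*h
X = -187/115 (X = -374*1/230 = -187/115 ≈ -1.6261)
z(j) = -5/2 (z(j) = -2 + (¼)*(-2) = -2 - ½ = -5/2)
J(n) = 1 - 5/n
o(v, q) = 8/13 (o(v, q) = (-5 + (3 + 2*5))/(3 + 2*5) = (-5 + (3 + 10))/(3 + 10) = (-5 + 13)/13 = (1/13)*8 = 8/13)
(o(21, z(-4)) + X)*(102/(-34)) = (8/13 - 187/115)*(102/(-34)) = -154122*(-1)/(1495*34) = -1511/1495*(-3) = 4533/1495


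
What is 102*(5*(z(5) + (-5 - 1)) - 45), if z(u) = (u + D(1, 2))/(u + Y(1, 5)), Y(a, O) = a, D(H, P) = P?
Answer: -7055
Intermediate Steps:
z(u) = (2 + u)/(1 + u) (z(u) = (u + 2)/(u + 1) = (2 + u)/(1 + u))
102*(5*(z(5) + (-5 - 1)) - 45) = 102*(5*((2 + 5)/(1 + 5) + (-5 - 1)) - 45) = 102*(5*(7/6 - 6) - 45) = 102*(5*(-29/6) - 45) = 102*(-145/6 - 45) = 102*(-415/6) = -7055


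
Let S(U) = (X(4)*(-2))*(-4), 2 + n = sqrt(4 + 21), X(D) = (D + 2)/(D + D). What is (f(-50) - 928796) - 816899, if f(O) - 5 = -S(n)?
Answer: -1745696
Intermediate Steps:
X(D) = (2 + D)/(2*D) (X(D) = (2 + D)/((2*D)) = (2 + D)*(1/(2*D)) = (2 + D)/(2*D))
n = 3 (n = -2 + sqrt(4 + 21) = -2 + sqrt(25) = -2 + 5 = 3)
S(U) = 6 (S(U) = (((1/2)*(2 + 4)/4)*(-2))*(-4) = (((1/2)*(1/4)*6)*(-2))*(-4) = ((3/4)*(-2))*(-4) = -3/2*(-4) = 6)
f(O) = -1 (f(O) = 5 - 1*6 = 5 - 6 = -1)
(f(-50) - 928796) - 816899 = (-1 - 928796) - 816899 = -928797 - 816899 = -1745696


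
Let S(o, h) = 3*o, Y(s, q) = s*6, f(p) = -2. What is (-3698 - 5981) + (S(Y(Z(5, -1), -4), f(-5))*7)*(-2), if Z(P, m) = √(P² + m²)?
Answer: -9679 - 252*√26 ≈ -10964.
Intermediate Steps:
Y(s, q) = 6*s
(-3698 - 5981) + (S(Y(Z(5, -1), -4), f(-5))*7)*(-2) = (-3698 - 5981) + ((3*(6*√(5² + (-1)²)))*7)*(-2) = -9679 + ((3*(6*√(25 + 1)))*7)*(-2) = -9679 + ((3*(6*√26))*7)*(-2) = -9679 + ((18*√26)*7)*(-2) = -9679 + (126*√26)*(-2) = -9679 - 252*√26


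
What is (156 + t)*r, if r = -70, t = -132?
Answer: -1680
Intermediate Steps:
(156 + t)*r = (156 - 132)*(-70) = 24*(-70) = -1680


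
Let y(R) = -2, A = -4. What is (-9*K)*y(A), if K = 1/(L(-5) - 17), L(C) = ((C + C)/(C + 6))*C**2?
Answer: -6/89 ≈ -0.067416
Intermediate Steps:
L(C) = 2*C**3/(6 + C) (L(C) = ((2*C)/(6 + C))*C**2 = (2*C/(6 + C))*C**2 = 2*C**3/(6 + C))
K = -1/267 (K = 1/(2*(-5)**3/(6 - 5) - 17) = 1/(2*(-125)/1 - 17) = 1/(2*(-125)*1 - 17) = 1/(-250 - 17) = 1/(-267) = -1/267 ≈ -0.0037453)
(-9*K)*y(A) = -9*(-1/267)*(-2) = (3/89)*(-2) = -6/89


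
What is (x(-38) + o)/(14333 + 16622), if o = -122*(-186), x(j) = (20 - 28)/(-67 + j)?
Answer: 2382668/3250275 ≈ 0.73307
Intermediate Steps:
x(j) = -8/(-67 + j)
o = 22692
(x(-38) + o)/(14333 + 16622) = (-8/(-67 - 38) + 22692)/(14333 + 16622) = (-8/(-105) + 22692)/30955 = (-8*(-1/105) + 22692)*(1/30955) = (8/105 + 22692)*(1/30955) = (2382668/105)*(1/30955) = 2382668/3250275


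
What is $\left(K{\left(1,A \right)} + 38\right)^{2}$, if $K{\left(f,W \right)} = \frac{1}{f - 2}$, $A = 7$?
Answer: $1369$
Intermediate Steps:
$K{\left(f,W \right)} = \frac{1}{-2 + f}$
$\left(K{\left(1,A \right)} + 38\right)^{2} = \left(\frac{1}{-2 + 1} + 38\right)^{2} = \left(\frac{1}{-1} + 38\right)^{2} = \left(-1 + 38\right)^{2} = 37^{2} = 1369$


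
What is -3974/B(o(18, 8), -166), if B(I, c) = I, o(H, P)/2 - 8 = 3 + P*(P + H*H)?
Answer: -1987/2667 ≈ -0.74503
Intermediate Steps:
o(H, P) = 22 + 2*P*(P + H**2) (o(H, P) = 16 + 2*(3 + P*(P + H*H)) = 16 + 2*(3 + P*(P + H**2)) = 16 + (6 + 2*P*(P + H**2)) = 22 + 2*P*(P + H**2))
-3974/B(o(18, 8), -166) = -3974/(22 + 2*8**2 + 2*8*18**2) = -3974/(22 + 2*64 + 2*8*324) = -3974/(22 + 128 + 5184) = -3974/5334 = -3974*1/5334 = -1987/2667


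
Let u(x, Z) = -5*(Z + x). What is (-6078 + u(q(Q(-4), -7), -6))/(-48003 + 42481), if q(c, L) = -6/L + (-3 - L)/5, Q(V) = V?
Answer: 1927/1757 ≈ 1.0968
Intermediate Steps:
q(c, L) = -⅗ - 6/L - L/5 (q(c, L) = -6/L + (-3 - L)*(⅕) = -6/L + (-⅗ - L/5) = -⅗ - 6/L - L/5)
u(x, Z) = -5*Z - 5*x
(-6078 + u(q(Q(-4), -7), -6))/(-48003 + 42481) = (-6078 + (-5*(-6) - (-30 - 1*(-7)*(3 - 7))/(-7)))/(-48003 + 42481) = (-6078 + (30 - (-1)*(-30 - 1*(-7)*(-4))/7))/(-5522) = (-6078 + (30 - (-1)*(-30 - 28)/7))*(-1/5522) = (-6078 + (30 - (-1)*(-58)/7))*(-1/5522) = (-6078 + (30 - 5*58/35))*(-1/5522) = (-6078 + (30 - 58/7))*(-1/5522) = (-6078 + 152/7)*(-1/5522) = -42394/7*(-1/5522) = 1927/1757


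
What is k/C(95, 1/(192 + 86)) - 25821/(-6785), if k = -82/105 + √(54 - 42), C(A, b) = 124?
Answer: 6712661/1766814 + √3/62 ≈ 3.8272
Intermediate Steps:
k = -82/105 + 2*√3 (k = -82*1/105 + √12 = -82/105 + 2*√3 ≈ 2.6832)
k/C(95, 1/(192 + 86)) - 25821/(-6785) = (-82/105 + 2*√3)/124 - 25821/(-6785) = (-82/105 + 2*√3)*(1/124) - 25821*(-1/6785) = (-41/6510 + √3/62) + 25821/6785 = 6712661/1766814 + √3/62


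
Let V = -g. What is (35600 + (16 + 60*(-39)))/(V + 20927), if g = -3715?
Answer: 5546/4107 ≈ 1.3504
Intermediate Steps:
V = 3715 (V = -1*(-3715) = 3715)
(35600 + (16 + 60*(-39)))/(V + 20927) = (35600 + (16 + 60*(-39)))/(3715 + 20927) = (35600 + (16 - 2340))/24642 = (35600 - 2324)*(1/24642) = 33276*(1/24642) = 5546/4107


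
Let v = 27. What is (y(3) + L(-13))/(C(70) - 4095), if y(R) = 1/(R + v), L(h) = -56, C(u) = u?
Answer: 73/5250 ≈ 0.013905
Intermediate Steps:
y(R) = 1/(27 + R) (y(R) = 1/(R + 27) = 1/(27 + R))
(y(3) + L(-13))/(C(70) - 4095) = (1/(27 + 3) - 56)/(70 - 4095) = (1/30 - 56)/(-4025) = (1/30 - 56)*(-1/4025) = -1679/30*(-1/4025) = 73/5250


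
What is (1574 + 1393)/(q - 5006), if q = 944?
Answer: -989/1354 ≈ -0.73043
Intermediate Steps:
(1574 + 1393)/(q - 5006) = (1574 + 1393)/(944 - 5006) = 2967/(-4062) = 2967*(-1/4062) = -989/1354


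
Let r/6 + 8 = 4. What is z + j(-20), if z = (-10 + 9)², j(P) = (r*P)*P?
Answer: -9599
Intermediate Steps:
r = -24 (r = -48 + 6*4 = -48 + 24 = -24)
j(P) = -24*P² (j(P) = (-24*P)*P = -24*P²)
z = 1 (z = (-1)² = 1)
z + j(-20) = 1 - 24*(-20)² = 1 - 24*400 = 1 - 9600 = -9599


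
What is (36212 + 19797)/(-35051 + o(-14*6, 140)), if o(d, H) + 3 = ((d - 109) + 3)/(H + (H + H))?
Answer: -2352378/1472287 ≈ -1.5978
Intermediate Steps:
o(d, H) = -3 + (-106 + d)/(3*H) (o(d, H) = -3 + ((d - 109) + 3)/(H + (H + H)) = -3 + ((-109 + d) + 3)/(H + 2*H) = -3 + (-106 + d)/((3*H)) = -3 + (-106 + d)*(1/(3*H)) = -3 + (-106 + d)/(3*H))
(36212 + 19797)/(-35051 + o(-14*6, 140)) = (36212 + 19797)/(-35051 + (⅓)*(-106 - 14*6 - 9*140)/140) = 56009/(-35051 + (⅓)*(1/140)*(-106 - 84 - 1260)) = 56009/(-35051 + (⅓)*(1/140)*(-1450)) = 56009/(-35051 - 145/42) = 56009/(-1472287/42) = 56009*(-42/1472287) = -2352378/1472287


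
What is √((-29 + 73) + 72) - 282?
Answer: -282 + 2*√29 ≈ -271.23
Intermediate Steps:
√((-29 + 73) + 72) - 282 = √(44 + 72) - 282 = √116 - 282 = 2*√29 - 282 = -282 + 2*√29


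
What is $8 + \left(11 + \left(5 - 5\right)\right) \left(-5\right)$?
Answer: $-47$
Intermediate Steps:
$8 + \left(11 + \left(5 - 5\right)\right) \left(-5\right) = 8 + \left(11 + 0\right) \left(-5\right) = 8 + 11 \left(-5\right) = 8 - 55 = -47$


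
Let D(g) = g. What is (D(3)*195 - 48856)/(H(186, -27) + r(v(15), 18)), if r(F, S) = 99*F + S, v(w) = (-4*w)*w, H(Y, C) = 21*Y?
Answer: 48271/85176 ≈ 0.56672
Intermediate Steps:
v(w) = -4*w**2
r(F, S) = S + 99*F
(D(3)*195 - 48856)/(H(186, -27) + r(v(15), 18)) = (3*195 - 48856)/(21*186 + (18 + 99*(-4*15**2))) = (585 - 48856)/(3906 + (18 + 99*(-4*225))) = -48271/(3906 + (18 + 99*(-900))) = -48271/(3906 + (18 - 89100)) = -48271/(3906 - 89082) = -48271/(-85176) = -48271*(-1/85176) = 48271/85176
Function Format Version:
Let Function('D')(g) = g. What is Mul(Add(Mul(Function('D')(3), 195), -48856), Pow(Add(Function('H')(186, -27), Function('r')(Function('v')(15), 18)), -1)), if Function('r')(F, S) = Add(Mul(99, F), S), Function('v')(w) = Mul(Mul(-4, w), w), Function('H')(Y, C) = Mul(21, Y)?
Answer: Rational(48271, 85176) ≈ 0.56672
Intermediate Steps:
Function('v')(w) = Mul(-4, Pow(w, 2))
Function('r')(F, S) = Add(S, Mul(99, F))
Mul(Add(Mul(Function('D')(3), 195), -48856), Pow(Add(Function('H')(186, -27), Function('r')(Function('v')(15), 18)), -1)) = Mul(Add(Mul(3, 195), -48856), Pow(Add(Mul(21, 186), Add(18, Mul(99, Mul(-4, Pow(15, 2))))), -1)) = Mul(Add(585, -48856), Pow(Add(3906, Add(18, Mul(99, Mul(-4, 225)))), -1)) = Mul(-48271, Pow(Add(3906, Add(18, Mul(99, -900))), -1)) = Mul(-48271, Pow(Add(3906, Add(18, -89100)), -1)) = Mul(-48271, Pow(Add(3906, -89082), -1)) = Mul(-48271, Pow(-85176, -1)) = Mul(-48271, Rational(-1, 85176)) = Rational(48271, 85176)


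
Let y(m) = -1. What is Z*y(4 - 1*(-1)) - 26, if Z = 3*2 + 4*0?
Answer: -32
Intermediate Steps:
Z = 6 (Z = 6 + 0 = 6)
Z*y(4 - 1*(-1)) - 26 = 6*(-1) - 26 = -6 - 26 = -32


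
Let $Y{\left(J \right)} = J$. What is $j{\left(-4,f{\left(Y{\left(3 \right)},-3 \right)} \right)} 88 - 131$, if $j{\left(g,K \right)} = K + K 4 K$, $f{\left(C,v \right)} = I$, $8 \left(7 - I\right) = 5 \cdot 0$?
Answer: $17733$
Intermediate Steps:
$I = 7$ ($I = 7 - \frac{5 \cdot 0}{8} = 7 - 0 = 7 + 0 = 7$)
$f{\left(C,v \right)} = 7$
$j{\left(g,K \right)} = K + 4 K^{2}$ ($j{\left(g,K \right)} = K + 4 K K = K + 4 K^{2}$)
$j{\left(-4,f{\left(Y{\left(3 \right)},-3 \right)} \right)} 88 - 131 = 7 \left(1 + 4 \cdot 7\right) 88 - 131 = 7 \left(1 + 28\right) 88 - 131 = 7 \cdot 29 \cdot 88 - 131 = 203 \cdot 88 - 131 = 17864 - 131 = 17733$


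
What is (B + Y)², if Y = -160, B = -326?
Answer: 236196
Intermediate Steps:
(B + Y)² = (-326 - 160)² = (-486)² = 236196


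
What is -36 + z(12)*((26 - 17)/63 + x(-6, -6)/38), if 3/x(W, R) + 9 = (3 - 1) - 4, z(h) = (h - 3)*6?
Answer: -41949/1463 ≈ -28.673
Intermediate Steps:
z(h) = -18 + 6*h (z(h) = (-3 + h)*6 = -18 + 6*h)
x(W, R) = -3/11 (x(W, R) = 3/(-9 + ((3 - 1) - 4)) = 3/(-9 + (2 - 4)) = 3/(-9 - 2) = 3/(-11) = 3*(-1/11) = -3/11)
-36 + z(12)*((26 - 17)/63 + x(-6, -6)/38) = -36 + (-18 + 6*12)*((26 - 17)/63 - 3/11/38) = -36 + (-18 + 72)*(9*(1/63) - 3/11*1/38) = -36 + 54*(⅐ - 3/418) = -36 + 54*(397/2926) = -36 + 10719/1463 = -41949/1463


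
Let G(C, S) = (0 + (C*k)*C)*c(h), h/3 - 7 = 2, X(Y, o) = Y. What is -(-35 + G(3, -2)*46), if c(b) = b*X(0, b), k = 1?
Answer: 35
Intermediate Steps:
h = 27 (h = 21 + 3*2 = 21 + 6 = 27)
c(b) = 0 (c(b) = b*0 = 0)
G(C, S) = 0 (G(C, S) = (0 + (C*1)*C)*0 = (0 + C*C)*0 = (0 + C²)*0 = C²*0 = 0)
-(-35 + G(3, -2)*46) = -(-35 + 0*46) = -(-35 + 0) = -1*(-35) = 35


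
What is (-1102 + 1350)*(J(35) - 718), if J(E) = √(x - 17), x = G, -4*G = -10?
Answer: -178064 + 124*I*√58 ≈ -1.7806e+5 + 944.36*I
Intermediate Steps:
G = 5/2 (G = -¼*(-10) = 5/2 ≈ 2.5000)
x = 5/2 ≈ 2.5000
J(E) = I*√58/2 (J(E) = √(5/2 - 17) = √(-29/2) = I*√58/2)
(-1102 + 1350)*(J(35) - 718) = (-1102 + 1350)*(I*√58/2 - 718) = 248*(-718 + I*√58/2) = -178064 + 124*I*√58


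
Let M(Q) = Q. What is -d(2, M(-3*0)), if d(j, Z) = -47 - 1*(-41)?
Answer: 6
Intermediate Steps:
d(j, Z) = -6 (d(j, Z) = -47 + 41 = -6)
-d(2, M(-3*0)) = -1*(-6) = 6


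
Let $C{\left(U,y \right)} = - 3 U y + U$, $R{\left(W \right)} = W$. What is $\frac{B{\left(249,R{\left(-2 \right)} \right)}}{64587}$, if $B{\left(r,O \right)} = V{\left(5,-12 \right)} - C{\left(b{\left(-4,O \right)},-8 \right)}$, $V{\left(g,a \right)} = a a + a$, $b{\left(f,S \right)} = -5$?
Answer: $\frac{257}{64587} \approx 0.0039791$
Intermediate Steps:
$V{\left(g,a \right)} = a + a^{2}$ ($V{\left(g,a \right)} = a^{2} + a = a + a^{2}$)
$C{\left(U,y \right)} = U - 3 U y$ ($C{\left(U,y \right)} = - 3 U y + U = U - 3 U y$)
$B{\left(r,O \right)} = 257$ ($B{\left(r,O \right)} = - 12 \left(1 - 12\right) - - 5 \left(1 - -24\right) = \left(-12\right) \left(-11\right) - - 5 \left(1 + 24\right) = 132 - \left(-5\right) 25 = 132 - -125 = 132 + 125 = 257$)
$\frac{B{\left(249,R{\left(-2 \right)} \right)}}{64587} = \frac{257}{64587}$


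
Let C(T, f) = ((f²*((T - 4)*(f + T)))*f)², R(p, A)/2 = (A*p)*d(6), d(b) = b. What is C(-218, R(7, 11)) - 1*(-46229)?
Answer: 15287876944385924790603592853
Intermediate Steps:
R(p, A) = 12*A*p (R(p, A) = 2*((A*p)*6) = 2*(6*A*p) = 12*A*p)
C(T, f) = f⁶*(-4 + T)²*(T + f)² (C(T, f) = ((f²*((-4 + T)*(T + f)))*f)² = ((f²*(-4 + T)*(T + f))*f)² = (f³*(-4 + T)*(T + f))² = f⁶*(-4 + T)²*(T + f)²)
C(-218, R(7, 11)) - 1*(-46229) = (12*11*7)⁶*(-4 - 218)²*(-218 + 12*11*7)² - 1*(-46229) = 924⁶*(-222)²*(-218 + 924)² + 46229 = 622345892187672576*49284*706² + 46229 = 622345892187672576*49284*498436 + 46229 = 15287876944385924790603546624 + 46229 = 15287876944385924790603592853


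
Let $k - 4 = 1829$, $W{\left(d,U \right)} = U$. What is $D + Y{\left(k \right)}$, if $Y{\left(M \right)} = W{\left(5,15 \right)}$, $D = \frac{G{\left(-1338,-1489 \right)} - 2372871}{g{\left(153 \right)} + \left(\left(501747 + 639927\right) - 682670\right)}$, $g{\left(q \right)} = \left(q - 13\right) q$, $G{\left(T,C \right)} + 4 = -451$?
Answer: $\frac{2416517}{240212} \approx 10.06$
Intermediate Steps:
$G{\left(T,C \right)} = -455$ ($G{\left(T,C \right)} = -4 - 451 = -455$)
$g{\left(q \right)} = q \left(-13 + q\right)$ ($g{\left(q \right)} = \left(-13 + q\right) q = q \left(-13 + q\right)$)
$k = 1833$ ($k = 4 + 1829 = 1833$)
$D = - \frac{1186663}{240212}$ ($D = \frac{-455 - 2372871}{153 \left(-13 + 153\right) + \left(\left(501747 + 639927\right) - 682670\right)} = - \frac{2373326}{153 \cdot 140 + \left(1141674 - 682670\right)} = - \frac{2373326}{21420 + 459004} = - \frac{2373326}{480424} = \left(-2373326\right) \frac{1}{480424} = - \frac{1186663}{240212} \approx -4.9401$)
$Y{\left(M \right)} = 15$
$D + Y{\left(k \right)} = - \frac{1186663}{240212} + 15 = \frac{2416517}{240212}$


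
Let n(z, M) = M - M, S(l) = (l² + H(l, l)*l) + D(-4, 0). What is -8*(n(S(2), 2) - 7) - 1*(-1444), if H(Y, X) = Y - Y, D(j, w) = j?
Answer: 1500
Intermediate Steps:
H(Y, X) = 0
S(l) = -4 + l² (S(l) = (l² + 0*l) - 4 = (l² + 0) - 4 = l² - 4 = -4 + l²)
n(z, M) = 0
-8*(n(S(2), 2) - 7) - 1*(-1444) = -8*(0 - 7) - 1*(-1444) = -8*(-7) + 1444 = 56 + 1444 = 1500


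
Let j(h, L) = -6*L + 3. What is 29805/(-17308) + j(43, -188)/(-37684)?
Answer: -142843371/81529334 ≈ -1.7520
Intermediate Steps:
j(h, L) = 3 - 6*L
29805/(-17308) + j(43, -188)/(-37684) = 29805/(-17308) + (3 - 6*(-188))/(-37684) = 29805*(-1/17308) + (3 + 1128)*(-1/37684) = -29805/17308 + 1131*(-1/37684) = -29805/17308 - 1131/37684 = -142843371/81529334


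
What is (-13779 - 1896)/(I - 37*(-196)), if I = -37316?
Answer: 15675/30064 ≈ 0.52139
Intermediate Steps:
(-13779 - 1896)/(I - 37*(-196)) = (-13779 - 1896)/(-37316 - 37*(-196)) = -15675/(-37316 + 7252) = -15675/(-30064) = -15675*(-1/30064) = 15675/30064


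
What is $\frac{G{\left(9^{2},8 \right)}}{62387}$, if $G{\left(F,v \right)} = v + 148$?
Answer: $\frac{12}{4799} \approx 0.0025005$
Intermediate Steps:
$G{\left(F,v \right)} = 148 + v$
$\frac{G{\left(9^{2},8 \right)}}{62387} = \frac{148 + 8}{62387} = 156 \cdot \frac{1}{62387} = \frac{12}{4799}$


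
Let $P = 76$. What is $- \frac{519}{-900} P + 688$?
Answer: $\frac{54887}{75} \approx 731.83$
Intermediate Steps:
$- \frac{519}{-900} P + 688 = - \frac{519}{-900} \cdot 76 + 688 = \left(-519\right) \left(- \frac{1}{900}\right) 76 + 688 = \frac{173}{300} \cdot 76 + 688 = \frac{3287}{75} + 688 = \frac{54887}{75}$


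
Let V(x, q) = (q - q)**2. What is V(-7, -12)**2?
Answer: 0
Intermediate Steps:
V(x, q) = 0 (V(x, q) = 0**2 = 0)
V(-7, -12)**2 = 0**2 = 0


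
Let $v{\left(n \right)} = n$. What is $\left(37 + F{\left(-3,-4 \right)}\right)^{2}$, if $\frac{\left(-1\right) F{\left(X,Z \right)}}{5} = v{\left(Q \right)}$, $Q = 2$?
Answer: $729$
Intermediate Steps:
$F{\left(X,Z \right)} = -10$ ($F{\left(X,Z \right)} = \left(-5\right) 2 = -10$)
$\left(37 + F{\left(-3,-4 \right)}\right)^{2} = \left(37 - 10\right)^{2} = 27^{2} = 729$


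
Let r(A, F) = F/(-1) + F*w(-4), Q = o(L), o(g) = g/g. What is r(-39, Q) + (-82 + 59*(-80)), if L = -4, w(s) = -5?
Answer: -4808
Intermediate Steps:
o(g) = 1
Q = 1
r(A, F) = -6*F (r(A, F) = F/(-1) + F*(-5) = F*(-1) - 5*F = -F - 5*F = -6*F)
r(-39, Q) + (-82 + 59*(-80)) = -6*1 + (-82 + 59*(-80)) = -6 + (-82 - 4720) = -6 - 4802 = -4808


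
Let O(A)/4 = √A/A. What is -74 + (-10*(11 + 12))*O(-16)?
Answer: -74 + 230*I ≈ -74.0 + 230.0*I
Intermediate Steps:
O(A) = 4/√A (O(A) = 4*(√A/A) = 4/√A)
-74 + (-10*(11 + 12))*O(-16) = -74 + (-10*(11 + 12))*(4/√(-16)) = -74 + (-10*23)*(4*(-I/4)) = -74 - (-230)*I = -74 + 230*I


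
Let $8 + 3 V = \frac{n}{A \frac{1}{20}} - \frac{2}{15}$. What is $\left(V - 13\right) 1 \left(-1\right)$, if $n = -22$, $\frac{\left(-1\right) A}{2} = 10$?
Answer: $\frac{377}{45} \approx 8.3778$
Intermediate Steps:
$A = -20$ ($A = \left(-2\right) 10 = -20$)
$V = \frac{208}{45}$ ($V = - \frac{8}{3} + \frac{- \frac{22}{\left(-20\right) \frac{1}{20}} - \frac{2}{15}}{3} = - \frac{8}{3} + \frac{- \frac{22}{-1} - \frac{2}{15}}{3} = - \frac{8}{3} + \frac{\left(-22\right) \left(-1\right) - \frac{2}{15}}{3} = - \frac{8}{3} + \frac{22 - \frac{2}{15}}{3} = - \frac{8}{3} + \frac{1}{3} \cdot \frac{328}{15} = - \frac{8}{3} + \frac{328}{45} = \frac{208}{45} \approx 4.6222$)
$\left(V - 13\right) 1 \left(-1\right) = \left(\frac{208}{45} - 13\right) 1 \left(-1\right) = \left(- \frac{377}{45}\right) \left(-1\right) = \frac{377}{45}$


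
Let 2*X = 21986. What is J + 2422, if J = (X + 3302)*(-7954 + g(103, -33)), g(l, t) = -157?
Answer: -115944323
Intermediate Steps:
X = 10993 (X = (½)*21986 = 10993)
J = -115946745 (J = (10993 + 3302)*(-7954 - 157) = 14295*(-8111) = -115946745)
J + 2422 = -115946745 + 2422 = -115944323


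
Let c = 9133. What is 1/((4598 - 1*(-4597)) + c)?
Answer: 1/18328 ≈ 5.4561e-5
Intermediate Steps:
1/((4598 - 1*(-4597)) + c) = 1/((4598 - 1*(-4597)) + 9133) = 1/((4598 + 4597) + 9133) = 1/(9195 + 9133) = 1/18328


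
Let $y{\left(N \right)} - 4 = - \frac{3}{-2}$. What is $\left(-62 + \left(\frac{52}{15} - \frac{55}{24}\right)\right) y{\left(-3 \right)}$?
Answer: $- \frac{26763}{80} \approx -334.54$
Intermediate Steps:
$y{\left(N \right)} = \frac{11}{2}$ ($y{\left(N \right)} = 4 - \frac{3}{-2} = 4 - - \frac{3}{2} = 4 + \frac{3}{2} = \frac{11}{2}$)
$\left(-62 + \left(\frac{52}{15} - \frac{55}{24}\right)\right) y{\left(-3 \right)} = \left(-62 + \left(\frac{52}{15} - \frac{55}{24}\right)\right) \frac{11}{2} = \left(-62 + \frac{47}{40}\right) \frac{11}{2} = \left(- \frac{2433}{40}\right) \frac{11}{2} = - \frac{26763}{80}$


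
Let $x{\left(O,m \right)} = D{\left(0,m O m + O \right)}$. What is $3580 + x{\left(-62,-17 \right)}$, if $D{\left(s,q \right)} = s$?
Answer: $3580$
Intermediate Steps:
$x{\left(O,m \right)} = 0$
$3580 + x{\left(-62,-17 \right)} = 3580 + 0 = 3580$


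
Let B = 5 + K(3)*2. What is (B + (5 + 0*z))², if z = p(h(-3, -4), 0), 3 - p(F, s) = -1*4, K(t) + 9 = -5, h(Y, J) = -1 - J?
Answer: 324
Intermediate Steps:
K(t) = -14 (K(t) = -9 - 5 = -14)
p(F, s) = 7 (p(F, s) = 3 - (-1)*4 = 3 - 1*(-4) = 3 + 4 = 7)
z = 7
B = -23 (B = 5 - 14*2 = 5 - 28 = -23)
(B + (5 + 0*z))² = (-23 + (5 + 0*7))² = (-23 + (5 + 0))² = (-23 + 5)² = (-18)² = 324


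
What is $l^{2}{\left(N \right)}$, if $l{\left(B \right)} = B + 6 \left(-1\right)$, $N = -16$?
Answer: $484$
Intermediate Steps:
$l{\left(B \right)} = -6 + B$ ($l{\left(B \right)} = B - 6 = -6 + B$)
$l^{2}{\left(N \right)} = \left(-6 - 16\right)^{2} = \left(-22\right)^{2} = 484$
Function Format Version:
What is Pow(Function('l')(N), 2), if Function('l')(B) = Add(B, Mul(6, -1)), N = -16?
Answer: 484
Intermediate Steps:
Function('l')(B) = Add(-6, B) (Function('l')(B) = Add(B, -6) = Add(-6, B))
Pow(Function('l')(N), 2) = Pow(Add(-6, -16), 2) = Pow(-22, 2) = 484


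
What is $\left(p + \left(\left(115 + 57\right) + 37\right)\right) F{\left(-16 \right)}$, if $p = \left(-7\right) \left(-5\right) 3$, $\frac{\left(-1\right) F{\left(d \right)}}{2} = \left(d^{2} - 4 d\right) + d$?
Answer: $-190912$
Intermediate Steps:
$F{\left(d \right)} = - 2 d^{2} + 6 d$ ($F{\left(d \right)} = - 2 \left(\left(d^{2} - 4 d\right) + d\right) = - 2 \left(d^{2} - 3 d\right) = - 2 d^{2} + 6 d$)
$p = 105$ ($p = 35 \cdot 3 = 105$)
$\left(p + \left(\left(115 + 57\right) + 37\right)\right) F{\left(-16 \right)} = \left(105 + \left(\left(115 + 57\right) + 37\right)\right) 2 \left(-16\right) \left(3 - -16\right) = \left(105 + \left(172 + 37\right)\right) 2 \left(-16\right) \left(3 + 16\right) = \left(105 + 209\right) 2 \left(-16\right) 19 = 314 \left(-608\right) = -190912$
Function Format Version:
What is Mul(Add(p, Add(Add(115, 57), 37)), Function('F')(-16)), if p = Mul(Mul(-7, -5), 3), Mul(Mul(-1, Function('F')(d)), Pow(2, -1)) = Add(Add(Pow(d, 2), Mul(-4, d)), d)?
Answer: -190912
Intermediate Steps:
Function('F')(d) = Add(Mul(-2, Pow(d, 2)), Mul(6, d)) (Function('F')(d) = Mul(-2, Add(Add(Pow(d, 2), Mul(-4, d)), d)) = Mul(-2, Add(Pow(d, 2), Mul(-3, d))) = Add(Mul(-2, Pow(d, 2)), Mul(6, d)))
p = 105 (p = Mul(35, 3) = 105)
Mul(Add(p, Add(Add(115, 57), 37)), Function('F')(-16)) = Mul(Add(105, Add(Add(115, 57), 37)), Mul(2, -16, Add(3, Mul(-1, -16)))) = Mul(Add(105, Add(172, 37)), Mul(2, -16, Add(3, 16))) = Mul(Add(105, 209), Mul(2, -16, 19)) = Mul(314, -608) = -190912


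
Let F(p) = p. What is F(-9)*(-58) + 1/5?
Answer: 2611/5 ≈ 522.20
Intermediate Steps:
F(-9)*(-58) + 1/5 = -9*(-58) + 1/5 = 522 + ⅕ = 2611/5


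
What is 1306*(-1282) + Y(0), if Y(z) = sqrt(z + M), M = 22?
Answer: -1674292 + sqrt(22) ≈ -1.6743e+6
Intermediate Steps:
Y(z) = sqrt(22 + z) (Y(z) = sqrt(z + 22) = sqrt(22 + z))
1306*(-1282) + Y(0) = 1306*(-1282) + sqrt(22 + 0) = -1674292 + sqrt(22)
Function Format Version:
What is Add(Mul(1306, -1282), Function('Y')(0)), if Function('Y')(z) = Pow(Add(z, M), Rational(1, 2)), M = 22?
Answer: Add(-1674292, Pow(22, Rational(1, 2))) ≈ -1.6743e+6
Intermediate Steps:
Function('Y')(z) = Pow(Add(22, z), Rational(1, 2)) (Function('Y')(z) = Pow(Add(z, 22), Rational(1, 2)) = Pow(Add(22, z), Rational(1, 2)))
Add(Mul(1306, -1282), Function('Y')(0)) = Add(Mul(1306, -1282), Pow(Add(22, 0), Rational(1, 2))) = Add(-1674292, Pow(22, Rational(1, 2)))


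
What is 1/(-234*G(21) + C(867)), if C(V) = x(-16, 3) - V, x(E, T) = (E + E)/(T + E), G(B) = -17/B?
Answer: -91/61435 ≈ -0.0014812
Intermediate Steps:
x(E, T) = 2*E/(E + T) (x(E, T) = (2*E)/(E + T) = 2*E/(E + T))
C(V) = 32/13 - V (C(V) = 2*(-16)/(-16 + 3) - V = 2*(-16)/(-13) - V = 2*(-16)*(-1/13) - V = 32/13 - V)
1/(-234*G(21) + C(867)) = 1/(-(-3978)/21 + (32/13 - 1*867)) = 1/(-(-3978)/21 + (32/13 - 867)) = 1/(-234*(-17/21) - 11239/13) = 1/(1326/7 - 11239/13) = 1/(-61435/91) = -91/61435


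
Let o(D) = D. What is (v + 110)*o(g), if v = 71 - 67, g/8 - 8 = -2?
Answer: 5472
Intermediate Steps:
g = 48 (g = 64 + 8*(-2) = 64 - 16 = 48)
v = 4
(v + 110)*o(g) = (4 + 110)*48 = 114*48 = 5472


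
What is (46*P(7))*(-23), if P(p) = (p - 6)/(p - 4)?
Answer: -1058/3 ≈ -352.67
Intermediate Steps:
P(p) = (-6 + p)/(-4 + p)
(46*P(7))*(-23) = (46*((-6 + 7)/(-4 + 7)))*(-23) = (46*(1/3))*(-23) = (46*((⅓)*1))*(-23) = (46*(⅓))*(-23) = (46/3)*(-23) = -1058/3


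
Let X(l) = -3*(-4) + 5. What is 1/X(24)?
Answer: 1/17 ≈ 0.058824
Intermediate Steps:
X(l) = 17 (X(l) = 12 + 5 = 17)
1/X(24) = 1/17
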